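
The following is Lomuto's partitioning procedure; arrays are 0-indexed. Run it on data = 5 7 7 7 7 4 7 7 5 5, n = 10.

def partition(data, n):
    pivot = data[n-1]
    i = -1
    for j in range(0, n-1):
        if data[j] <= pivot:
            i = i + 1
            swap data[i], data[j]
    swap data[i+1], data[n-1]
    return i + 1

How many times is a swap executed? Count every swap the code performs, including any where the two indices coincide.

4

pivot=5, i=-1
j=0: 5≤5, i=0, swap(0,0) ⇒ 5 7 7 7 7 4 7 7 5 5
j=1: 7>5, skip
j=2: 7>5, skip
j=3: 7>5, skip
j=4: 7>5, skip
j=5: 4≤5, i=1, swap(1,5) ⇒ 5 4 7 7 7 7 7 7 5 5
j=6: 7>5, skip
j=7: 7>5, skip
j=8: 5≤5, i=2, swap(2,8) ⇒ 5 4 5 7 7 7 7 7 7 5
swap(3,9) ⇒ 5 4 5 5 7 7 7 7 7 7; return 3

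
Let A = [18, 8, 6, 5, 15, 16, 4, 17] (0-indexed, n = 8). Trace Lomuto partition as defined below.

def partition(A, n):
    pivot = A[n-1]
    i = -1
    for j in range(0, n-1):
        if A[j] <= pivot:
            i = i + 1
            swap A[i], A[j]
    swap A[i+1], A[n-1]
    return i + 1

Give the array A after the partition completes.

pivot = A[7] = 17; i = -1
j=0: A[0]=18 > 17 → no swap
j=1: A[1]=8 ≤ 17 → i=0, swap A[0],A[1] → [8, 18, 6, 5, 15, 16, 4, 17]
j=2: A[2]=6 ≤ 17 → i=1, swap A[1],A[2] → [8, 6, 18, 5, 15, 16, 4, 17]
j=3: A[3]=5 ≤ 17 → i=2, swap A[2],A[3] → [8, 6, 5, 18, 15, 16, 4, 17]
j=4: A[4]=15 ≤ 17 → i=3, swap A[3],A[4] → [8, 6, 5, 15, 18, 16, 4, 17]
j=5: A[5]=16 ≤ 17 → i=4, swap A[4],A[5] → [8, 6, 5, 15, 16, 18, 4, 17]
j=6: A[6]=4 ≤ 17 → i=5, swap A[5],A[6] → [8, 6, 5, 15, 16, 4, 18, 17]
final swap A[6],A[7] → [8, 6, 5, 15, 16, 4, 17, 18]; return 6

[8, 6, 5, 15, 16, 4, 17, 18]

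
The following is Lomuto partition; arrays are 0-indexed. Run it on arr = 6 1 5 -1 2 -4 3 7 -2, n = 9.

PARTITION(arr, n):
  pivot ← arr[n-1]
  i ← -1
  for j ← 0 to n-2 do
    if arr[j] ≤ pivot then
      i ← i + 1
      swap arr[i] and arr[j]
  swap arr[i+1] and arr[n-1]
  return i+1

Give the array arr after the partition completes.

pivot = arr[8] = -2; i = -1
j=0: arr[0]=6 > -2 → no swap
j=1: arr[1]=1 > -2 → no swap
j=2: arr[2]=5 > -2 → no swap
j=3: arr[3]=-1 > -2 → no swap
j=4: arr[4]=2 > -2 → no swap
j=5: arr[5]=-4 ≤ -2 → i=0, swap arr[0],arr[5] → -4 1 5 -1 2 6 3 7 -2
j=6: arr[6]=3 > -2 → no swap
j=7: arr[7]=7 > -2 → no swap
final swap arr[1],arr[8] → -4 -2 5 -1 2 6 3 7 1; return 1

-4 -2 5 -1 2 6 3 7 1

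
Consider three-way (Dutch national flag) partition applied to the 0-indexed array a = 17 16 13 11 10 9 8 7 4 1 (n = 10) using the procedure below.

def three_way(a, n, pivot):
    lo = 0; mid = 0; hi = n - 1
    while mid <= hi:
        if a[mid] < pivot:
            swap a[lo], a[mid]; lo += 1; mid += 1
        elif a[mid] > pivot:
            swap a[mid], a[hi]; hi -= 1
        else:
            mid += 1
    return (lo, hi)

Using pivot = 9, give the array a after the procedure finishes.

pivot = 9; lo=0, mid=0, hi=9
a[mid]=17>9: swap a[0],a[9]; hi=8 → 1 16 13 11 10 9 8 7 4 17
a[mid]=1<9: swap a[0],a[0]; lo=1,mid=1 → 1 16 13 11 10 9 8 7 4 17
a[mid]=16>9: swap a[1],a[8]; hi=7 → 1 4 13 11 10 9 8 7 16 17
a[mid]=4<9: swap a[1],a[1]; lo=2,mid=2 → 1 4 13 11 10 9 8 7 16 17
a[mid]=13>9: swap a[2],a[7]; hi=6 → 1 4 7 11 10 9 8 13 16 17
a[mid]=7<9: swap a[2],a[2]; lo=3,mid=3 → 1 4 7 11 10 9 8 13 16 17
a[mid]=11>9: swap a[3],a[6]; hi=5 → 1 4 7 8 10 9 11 13 16 17
a[mid]=8<9: swap a[3],a[3]; lo=4,mid=4 → 1 4 7 8 10 9 11 13 16 17
a[mid]=10>9: swap a[4],a[5]; hi=4 → 1 4 7 8 9 10 11 13 16 17
a[mid]=9=9: mid=5
end: lo=4, hi=4; a = 1 4 7 8 9 10 11 13 16 17

1 4 7 8 9 10 11 13 16 17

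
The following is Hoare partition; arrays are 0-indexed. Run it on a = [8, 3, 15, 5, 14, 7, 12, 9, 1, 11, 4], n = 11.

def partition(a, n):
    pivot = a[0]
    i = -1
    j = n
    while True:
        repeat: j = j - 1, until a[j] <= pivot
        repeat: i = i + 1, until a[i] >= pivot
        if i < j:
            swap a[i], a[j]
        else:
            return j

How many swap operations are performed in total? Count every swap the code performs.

pivot=8
j stops at 10 (4), i stops at 0 (8); swap ⇒ [4, 3, 15, 5, 14, 7, 12, 9, 1, 11, 8]
j stops at 8 (1), i stops at 2 (15); swap ⇒ [4, 3, 1, 5, 14, 7, 12, 9, 15, 11, 8]
j stops at 5 (7), i stops at 4 (14); swap ⇒ [4, 3, 1, 5, 7, 14, 12, 9, 15, 11, 8]
j stops at 4, i stops at 5; i≥j ⇒ return 4. a=[4, 3, 1, 5, 7, 14, 12, 9, 15, 11, 8]

3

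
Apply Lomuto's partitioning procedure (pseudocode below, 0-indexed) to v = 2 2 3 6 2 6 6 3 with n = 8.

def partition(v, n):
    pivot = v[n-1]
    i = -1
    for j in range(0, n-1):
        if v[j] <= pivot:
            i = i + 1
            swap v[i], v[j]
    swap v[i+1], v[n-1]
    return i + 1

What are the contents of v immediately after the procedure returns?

pivot = v[7] = 3; i = -1
j=0: v[0]=2 ≤ 3 → i=0, swap v[0],v[0] (no change) → 2 2 3 6 2 6 6 3
j=1: v[1]=2 ≤ 3 → i=1, swap v[1],v[1] (no change) → 2 2 3 6 2 6 6 3
j=2: v[2]=3 ≤ 3 → i=2, swap v[2],v[2] (no change) → 2 2 3 6 2 6 6 3
j=3: v[3]=6 > 3 → no swap
j=4: v[4]=2 ≤ 3 → i=3, swap v[3],v[4] → 2 2 3 2 6 6 6 3
j=5: v[5]=6 > 3 → no swap
j=6: v[6]=6 > 3 → no swap
final swap v[4],v[7] → 2 2 3 2 3 6 6 6; return 4

2 2 3 2 3 6 6 6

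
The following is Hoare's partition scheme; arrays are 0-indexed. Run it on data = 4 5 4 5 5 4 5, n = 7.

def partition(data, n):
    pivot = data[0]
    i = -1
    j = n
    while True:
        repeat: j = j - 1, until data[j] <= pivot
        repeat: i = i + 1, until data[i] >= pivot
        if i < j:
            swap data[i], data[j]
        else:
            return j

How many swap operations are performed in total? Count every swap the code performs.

2

pivot=4
j stops at 5 (4), i stops at 0 (4); swap ⇒ 4 5 4 5 5 4 5
j stops at 2 (4), i stops at 1 (5); swap ⇒ 4 4 5 5 5 4 5
j stops at 1, i stops at 2; i≥j ⇒ return 1. data=4 4 5 5 5 4 5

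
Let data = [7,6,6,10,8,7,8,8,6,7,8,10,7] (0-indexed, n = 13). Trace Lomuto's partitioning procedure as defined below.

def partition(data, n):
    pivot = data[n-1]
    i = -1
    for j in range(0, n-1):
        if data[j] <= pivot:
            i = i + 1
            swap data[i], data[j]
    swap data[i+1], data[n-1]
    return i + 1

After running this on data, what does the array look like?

[7,6,6,7,6,7,7,8,8,10,8,10,8]

pivot = data[12] = 7; i = -1
j=0: data[0]=7 ≤ 7 → i=0, swap data[0],data[0] (no change) → [7,6,6,10,8,7,8,8,6,7,8,10,7]
j=1: data[1]=6 ≤ 7 → i=1, swap data[1],data[1] (no change) → [7,6,6,10,8,7,8,8,6,7,8,10,7]
j=2: data[2]=6 ≤ 7 → i=2, swap data[2],data[2] (no change) → [7,6,6,10,8,7,8,8,6,7,8,10,7]
j=3: data[3]=10 > 7 → no swap
j=4: data[4]=8 > 7 → no swap
j=5: data[5]=7 ≤ 7 → i=3, swap data[3],data[5] → [7,6,6,7,8,10,8,8,6,7,8,10,7]
j=6: data[6]=8 > 7 → no swap
j=7: data[7]=8 > 7 → no swap
j=8: data[8]=6 ≤ 7 → i=4, swap data[4],data[8] → [7,6,6,7,6,10,8,8,8,7,8,10,7]
j=9: data[9]=7 ≤ 7 → i=5, swap data[5],data[9] → [7,6,6,7,6,7,8,8,8,10,8,10,7]
j=10: data[10]=8 > 7 → no swap
j=11: data[11]=10 > 7 → no swap
final swap data[6],data[12] → [7,6,6,7,6,7,7,8,8,10,8,10,8]; return 6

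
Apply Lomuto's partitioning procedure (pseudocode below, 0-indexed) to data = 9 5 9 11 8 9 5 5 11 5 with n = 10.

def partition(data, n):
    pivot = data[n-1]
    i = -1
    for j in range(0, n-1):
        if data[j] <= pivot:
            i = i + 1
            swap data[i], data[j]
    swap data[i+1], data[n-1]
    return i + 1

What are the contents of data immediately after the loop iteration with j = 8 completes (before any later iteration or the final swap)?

pivot = data[9] = 5; i = -1
j=0: data[0]=9 > 5 → no swap
j=1: data[1]=5 ≤ 5 → i=0, swap data[0],data[1] → 5 9 9 11 8 9 5 5 11 5
j=2: data[2]=9 > 5 → no swap
j=3: data[3]=11 > 5 → no swap
j=4: data[4]=8 > 5 → no swap
j=5: data[5]=9 > 5 → no swap
j=6: data[6]=5 ≤ 5 → i=1, swap data[1],data[6] → 5 5 9 11 8 9 9 5 11 5
j=7: data[7]=5 ≤ 5 → i=2, swap data[2],data[7] → 5 5 5 11 8 9 9 9 11 5
j=8: data[8]=11 > 5 → no swap
(after j=8) data = 5 5 5 11 8 9 9 9 11 5

5 5 5 11 8 9 9 9 11 5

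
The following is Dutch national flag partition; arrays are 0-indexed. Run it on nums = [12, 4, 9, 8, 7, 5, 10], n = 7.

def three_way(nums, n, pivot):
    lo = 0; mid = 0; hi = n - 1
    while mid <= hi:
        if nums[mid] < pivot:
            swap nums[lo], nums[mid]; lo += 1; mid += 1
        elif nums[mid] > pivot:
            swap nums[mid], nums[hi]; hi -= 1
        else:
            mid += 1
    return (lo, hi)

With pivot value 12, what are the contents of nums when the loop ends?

[4, 9, 8, 7, 5, 10, 12]

lo=0 mid=0 hi=6
12=12: mid=1
4<12: swap(0,1), lo=1 mid=2 ⇒ [4, 12, 9, 8, 7, 5, 10]
9<12: swap(1,2), lo=2 mid=3 ⇒ [4, 9, 12, 8, 7, 5, 10]
8<12: swap(2,3), lo=3 mid=4 ⇒ [4, 9, 8, 12, 7, 5, 10]
7<12: swap(3,4), lo=4 mid=5 ⇒ [4, 9, 8, 7, 12, 5, 10]
5<12: swap(4,5), lo=5 mid=6 ⇒ [4, 9, 8, 7, 5, 12, 10]
10<12: swap(5,6), lo=6 mid=7 ⇒ [4, 9, 8, 7, 5, 10, 12]
done. lo=6 hi=6; nums=[4, 9, 8, 7, 5, 10, 12]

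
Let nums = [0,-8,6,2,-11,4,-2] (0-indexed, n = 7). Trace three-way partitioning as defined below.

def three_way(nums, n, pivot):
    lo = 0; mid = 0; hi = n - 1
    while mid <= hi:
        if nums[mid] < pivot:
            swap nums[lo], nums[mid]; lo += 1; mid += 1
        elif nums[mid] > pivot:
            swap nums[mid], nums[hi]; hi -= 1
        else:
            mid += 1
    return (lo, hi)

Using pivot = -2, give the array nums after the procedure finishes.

lo=0 mid=0 hi=6
0>-2: swap(0,6), hi=5 ⇒ [-2,-8,6,2,-11,4,0]
-2=-2: mid=1
-8<-2: swap(0,1), lo=1 mid=2 ⇒ [-8,-2,6,2,-11,4,0]
6>-2: swap(2,5), hi=4 ⇒ [-8,-2,4,2,-11,6,0]
4>-2: swap(2,4), hi=3 ⇒ [-8,-2,-11,2,4,6,0]
-11<-2: swap(1,2), lo=2 mid=3 ⇒ [-8,-11,-2,2,4,6,0]
2>-2: swap(3,3), hi=2 ⇒ [-8,-11,-2,2,4,6,0]
done. lo=2 hi=2; nums=[-8,-11,-2,2,4,6,0]

[-8,-11,-2,2,4,6,0]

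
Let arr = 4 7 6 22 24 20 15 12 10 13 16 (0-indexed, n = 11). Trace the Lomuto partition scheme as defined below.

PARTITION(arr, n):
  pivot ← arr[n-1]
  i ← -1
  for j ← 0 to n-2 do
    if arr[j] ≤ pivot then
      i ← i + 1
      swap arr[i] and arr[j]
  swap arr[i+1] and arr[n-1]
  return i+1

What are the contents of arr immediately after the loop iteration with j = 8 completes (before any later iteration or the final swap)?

4 7 6 15 12 10 22 24 20 13 16

pivot=16, i=-1
j=0: 4≤16, i=0, swap(0,0) ⇒ 4 7 6 22 24 20 15 12 10 13 16
j=1: 7≤16, i=1, swap(1,1) ⇒ 4 7 6 22 24 20 15 12 10 13 16
j=2: 6≤16, i=2, swap(2,2) ⇒ 4 7 6 22 24 20 15 12 10 13 16
j=3: 22>16, skip
j=4: 24>16, skip
j=5: 20>16, skip
j=6: 15≤16, i=3, swap(3,6) ⇒ 4 7 6 15 24 20 22 12 10 13 16
j=7: 12≤16, i=4, swap(4,7) ⇒ 4 7 6 15 12 20 22 24 10 13 16
j=8: 10≤16, i=5, swap(5,8) ⇒ 4 7 6 15 12 10 22 24 20 13 16
(after j=8) arr = 4 7 6 15 12 10 22 24 20 13 16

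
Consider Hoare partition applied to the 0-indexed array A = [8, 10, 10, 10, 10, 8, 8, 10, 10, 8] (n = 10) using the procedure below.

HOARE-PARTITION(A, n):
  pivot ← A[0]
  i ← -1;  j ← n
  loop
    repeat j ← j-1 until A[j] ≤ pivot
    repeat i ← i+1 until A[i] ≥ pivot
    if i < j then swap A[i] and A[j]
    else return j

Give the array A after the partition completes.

[8, 8, 8, 10, 10, 10, 10, 10, 10, 8]

pivot = A[0] = 8; i = -1, j = 10
j→9 (A[9]=8≤8), i→0 (A[0]=8≥8); i<j, swap → [8, 10, 10, 10, 10, 8, 8, 10, 10, 8]
j→6 (A[6]=8≤8), i→1 (A[1]=10≥8); i<j, swap → [8, 8, 10, 10, 10, 8, 10, 10, 10, 8]
j→5 (A[5]=8≤8), i→2 (A[2]=10≥8); i<j, swap → [8, 8, 8, 10, 10, 10, 10, 10, 10, 8]
j→2, i→3; i≥j, return j=2. A = [8, 8, 8, 10, 10, 10, 10, 10, 10, 8]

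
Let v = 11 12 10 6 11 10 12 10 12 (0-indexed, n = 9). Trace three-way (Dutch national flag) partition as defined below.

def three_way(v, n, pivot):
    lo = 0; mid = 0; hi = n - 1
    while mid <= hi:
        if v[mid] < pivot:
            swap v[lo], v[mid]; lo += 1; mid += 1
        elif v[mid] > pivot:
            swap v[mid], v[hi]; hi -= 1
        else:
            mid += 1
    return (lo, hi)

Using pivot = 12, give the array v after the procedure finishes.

11 10 6 11 10 10 12 12 12

pivot = 12; lo=0, mid=0, hi=8
v[mid]=11<12: swap v[0],v[0]; lo=1,mid=1 → 11 12 10 6 11 10 12 10 12
v[mid]=12=12: mid=2
v[mid]=10<12: swap v[1],v[2]; lo=2,mid=3 → 11 10 12 6 11 10 12 10 12
v[mid]=6<12: swap v[2],v[3]; lo=3,mid=4 → 11 10 6 12 11 10 12 10 12
v[mid]=11<12: swap v[3],v[4]; lo=4,mid=5 → 11 10 6 11 12 10 12 10 12
v[mid]=10<12: swap v[4],v[5]; lo=5,mid=6 → 11 10 6 11 10 12 12 10 12
v[mid]=12=12: mid=7
v[mid]=10<12: swap v[5],v[7]; lo=6,mid=8 → 11 10 6 11 10 10 12 12 12
v[mid]=12=12: mid=9
end: lo=6, hi=8; v = 11 10 6 11 10 10 12 12 12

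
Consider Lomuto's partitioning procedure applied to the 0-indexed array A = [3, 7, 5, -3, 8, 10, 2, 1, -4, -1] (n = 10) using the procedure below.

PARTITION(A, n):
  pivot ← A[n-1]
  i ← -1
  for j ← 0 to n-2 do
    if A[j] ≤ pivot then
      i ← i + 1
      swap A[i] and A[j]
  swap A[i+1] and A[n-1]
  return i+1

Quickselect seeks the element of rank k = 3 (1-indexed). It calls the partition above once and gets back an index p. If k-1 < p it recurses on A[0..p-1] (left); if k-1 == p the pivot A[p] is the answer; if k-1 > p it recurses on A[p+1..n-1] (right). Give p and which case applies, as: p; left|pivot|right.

2; pivot

pivot=-1, i=-1
j=0: 3>-1, skip
j=1: 7>-1, skip
j=2: 5>-1, skip
j=3: -3≤-1, i=0, swap(0,3) ⇒ [-3, 7, 5, 3, 8, 10, 2, 1, -4, -1]
j=4: 8>-1, skip
j=5: 10>-1, skip
j=6: 2>-1, skip
j=7: 1>-1, skip
j=8: -4≤-1, i=1, swap(1,8) ⇒ [-3, -4, 5, 3, 8, 10, 2, 1, 7, -1]
swap(2,9) ⇒ [-3, -4, -1, 3, 8, 10, 2, 1, 7, 5]; return 2
p = 2; k-1 = 2 == 2 ⇒ pivot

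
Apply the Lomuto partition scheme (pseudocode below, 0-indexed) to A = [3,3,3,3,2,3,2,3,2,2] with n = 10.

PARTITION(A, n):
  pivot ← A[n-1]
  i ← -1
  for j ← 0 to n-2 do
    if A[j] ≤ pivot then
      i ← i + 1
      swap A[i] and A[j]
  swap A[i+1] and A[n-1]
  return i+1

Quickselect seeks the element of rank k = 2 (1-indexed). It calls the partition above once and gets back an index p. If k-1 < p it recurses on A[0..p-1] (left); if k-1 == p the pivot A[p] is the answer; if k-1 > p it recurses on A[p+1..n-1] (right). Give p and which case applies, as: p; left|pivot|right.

pivot=2, i=-1
j=0: 3>2, skip
j=1: 3>2, skip
j=2: 3>2, skip
j=3: 3>2, skip
j=4: 2≤2, i=0, swap(0,4) ⇒ [2,3,3,3,3,3,2,3,2,2]
j=5: 3>2, skip
j=6: 2≤2, i=1, swap(1,6) ⇒ [2,2,3,3,3,3,3,3,2,2]
j=7: 3>2, skip
j=8: 2≤2, i=2, swap(2,8) ⇒ [2,2,2,3,3,3,3,3,3,2]
swap(3,9) ⇒ [2,2,2,2,3,3,3,3,3,3]; return 3
p = 3; k-1 = 1 < 3 ⇒ left

3; left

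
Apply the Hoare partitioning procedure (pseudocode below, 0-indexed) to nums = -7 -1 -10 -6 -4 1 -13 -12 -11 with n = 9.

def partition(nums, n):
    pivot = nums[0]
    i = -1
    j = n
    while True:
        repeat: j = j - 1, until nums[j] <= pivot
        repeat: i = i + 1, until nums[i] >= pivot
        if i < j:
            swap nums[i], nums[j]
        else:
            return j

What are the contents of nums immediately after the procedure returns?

-11 -12 -10 -13 -4 1 -6 -1 -7

pivot=-7
j stops at 8 (-11), i stops at 0 (-7); swap ⇒ -11 -1 -10 -6 -4 1 -13 -12 -7
j stops at 7 (-12), i stops at 1 (-1); swap ⇒ -11 -12 -10 -6 -4 1 -13 -1 -7
j stops at 6 (-13), i stops at 3 (-6); swap ⇒ -11 -12 -10 -13 -4 1 -6 -1 -7
j stops at 3, i stops at 4; i≥j ⇒ return 3. nums=-11 -12 -10 -13 -4 1 -6 -1 -7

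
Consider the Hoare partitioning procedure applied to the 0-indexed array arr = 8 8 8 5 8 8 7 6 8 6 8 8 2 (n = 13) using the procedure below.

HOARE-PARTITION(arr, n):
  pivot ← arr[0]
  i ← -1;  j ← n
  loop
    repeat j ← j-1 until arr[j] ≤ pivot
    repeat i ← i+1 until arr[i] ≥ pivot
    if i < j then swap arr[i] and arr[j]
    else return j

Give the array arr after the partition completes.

pivot=8
j stops at 12 (2), i stops at 0 (8); swap ⇒ 2 8 8 5 8 8 7 6 8 6 8 8 8
j stops at 11 (8), i stops at 1 (8); swap ⇒ 2 8 8 5 8 8 7 6 8 6 8 8 8
j stops at 10 (8), i stops at 2 (8); swap ⇒ 2 8 8 5 8 8 7 6 8 6 8 8 8
j stops at 9 (6), i stops at 4 (8); swap ⇒ 2 8 8 5 6 8 7 6 8 8 8 8 8
j stops at 8 (8), i stops at 5 (8); swap ⇒ 2 8 8 5 6 8 7 6 8 8 8 8 8
j stops at 7, i stops at 8; i≥j ⇒ return 7. arr=2 8 8 5 6 8 7 6 8 8 8 8 8

2 8 8 5 6 8 7 6 8 8 8 8 8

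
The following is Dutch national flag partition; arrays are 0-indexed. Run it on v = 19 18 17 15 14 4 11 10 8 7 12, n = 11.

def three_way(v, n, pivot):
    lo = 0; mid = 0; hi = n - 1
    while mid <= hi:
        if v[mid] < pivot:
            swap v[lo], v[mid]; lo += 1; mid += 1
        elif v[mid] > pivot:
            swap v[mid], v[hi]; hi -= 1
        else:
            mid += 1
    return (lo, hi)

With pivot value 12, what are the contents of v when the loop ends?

pivot = 12; lo=0, mid=0, hi=10
v[mid]=19>12: swap v[0],v[10]; hi=9 → 12 18 17 15 14 4 11 10 8 7 19
v[mid]=12=12: mid=1
v[mid]=18>12: swap v[1],v[9]; hi=8 → 12 7 17 15 14 4 11 10 8 18 19
v[mid]=7<12: swap v[0],v[1]; lo=1,mid=2 → 7 12 17 15 14 4 11 10 8 18 19
v[mid]=17>12: swap v[2],v[8]; hi=7 → 7 12 8 15 14 4 11 10 17 18 19
v[mid]=8<12: swap v[1],v[2]; lo=2,mid=3 → 7 8 12 15 14 4 11 10 17 18 19
v[mid]=15>12: swap v[3],v[7]; hi=6 → 7 8 12 10 14 4 11 15 17 18 19
v[mid]=10<12: swap v[2],v[3]; lo=3,mid=4 → 7 8 10 12 14 4 11 15 17 18 19
v[mid]=14>12: swap v[4],v[6]; hi=5 → 7 8 10 12 11 4 14 15 17 18 19
v[mid]=11<12: swap v[3],v[4]; lo=4,mid=5 → 7 8 10 11 12 4 14 15 17 18 19
v[mid]=4<12: swap v[4],v[5]; lo=5,mid=6 → 7 8 10 11 4 12 14 15 17 18 19
end: lo=5, hi=5; v = 7 8 10 11 4 12 14 15 17 18 19

7 8 10 11 4 12 14 15 17 18 19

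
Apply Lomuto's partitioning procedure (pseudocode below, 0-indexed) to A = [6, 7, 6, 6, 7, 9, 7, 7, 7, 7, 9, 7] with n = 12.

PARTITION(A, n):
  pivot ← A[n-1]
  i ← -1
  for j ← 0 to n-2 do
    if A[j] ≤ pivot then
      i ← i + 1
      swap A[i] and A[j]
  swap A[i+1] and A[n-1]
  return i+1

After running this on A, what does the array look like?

pivot = A[11] = 7; i = -1
j=0: A[0]=6 ≤ 7 → i=0, swap A[0],A[0] (no change) → [6, 7, 6, 6, 7, 9, 7, 7, 7, 7, 9, 7]
j=1: A[1]=7 ≤ 7 → i=1, swap A[1],A[1] (no change) → [6, 7, 6, 6, 7, 9, 7, 7, 7, 7, 9, 7]
j=2: A[2]=6 ≤ 7 → i=2, swap A[2],A[2] (no change) → [6, 7, 6, 6, 7, 9, 7, 7, 7, 7, 9, 7]
j=3: A[3]=6 ≤ 7 → i=3, swap A[3],A[3] (no change) → [6, 7, 6, 6, 7, 9, 7, 7, 7, 7, 9, 7]
j=4: A[4]=7 ≤ 7 → i=4, swap A[4],A[4] (no change) → [6, 7, 6, 6, 7, 9, 7, 7, 7, 7, 9, 7]
j=5: A[5]=9 > 7 → no swap
j=6: A[6]=7 ≤ 7 → i=5, swap A[5],A[6] → [6, 7, 6, 6, 7, 7, 9, 7, 7, 7, 9, 7]
j=7: A[7]=7 ≤ 7 → i=6, swap A[6],A[7] → [6, 7, 6, 6, 7, 7, 7, 9, 7, 7, 9, 7]
j=8: A[8]=7 ≤ 7 → i=7, swap A[7],A[8] → [6, 7, 6, 6, 7, 7, 7, 7, 9, 7, 9, 7]
j=9: A[9]=7 ≤ 7 → i=8, swap A[8],A[9] → [6, 7, 6, 6, 7, 7, 7, 7, 7, 9, 9, 7]
j=10: A[10]=9 > 7 → no swap
final swap A[9],A[11] → [6, 7, 6, 6, 7, 7, 7, 7, 7, 7, 9, 9]; return 9

[6, 7, 6, 6, 7, 7, 7, 7, 7, 7, 9, 9]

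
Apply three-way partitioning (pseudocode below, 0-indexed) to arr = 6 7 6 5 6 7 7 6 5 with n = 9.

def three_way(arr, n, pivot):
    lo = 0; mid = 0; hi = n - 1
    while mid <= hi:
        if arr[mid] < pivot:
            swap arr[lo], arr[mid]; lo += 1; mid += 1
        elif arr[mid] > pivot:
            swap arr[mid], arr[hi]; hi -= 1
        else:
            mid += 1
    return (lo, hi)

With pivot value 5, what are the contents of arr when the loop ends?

pivot = 5; lo=0, mid=0, hi=8
arr[mid]=6>5: swap arr[0],arr[8]; hi=7 → 5 7 6 5 6 7 7 6 6
arr[mid]=5=5: mid=1
arr[mid]=7>5: swap arr[1],arr[7]; hi=6 → 5 6 6 5 6 7 7 7 6
arr[mid]=6>5: swap arr[1],arr[6]; hi=5 → 5 7 6 5 6 7 6 7 6
arr[mid]=7>5: swap arr[1],arr[5]; hi=4 → 5 7 6 5 6 7 6 7 6
arr[mid]=7>5: swap arr[1],arr[4]; hi=3 → 5 6 6 5 7 7 6 7 6
arr[mid]=6>5: swap arr[1],arr[3]; hi=2 → 5 5 6 6 7 7 6 7 6
arr[mid]=5=5: mid=2
arr[mid]=6>5: swap arr[2],arr[2]; hi=1 → 5 5 6 6 7 7 6 7 6
end: lo=0, hi=1; arr = 5 5 6 6 7 7 6 7 6

5 5 6 6 7 7 6 7 6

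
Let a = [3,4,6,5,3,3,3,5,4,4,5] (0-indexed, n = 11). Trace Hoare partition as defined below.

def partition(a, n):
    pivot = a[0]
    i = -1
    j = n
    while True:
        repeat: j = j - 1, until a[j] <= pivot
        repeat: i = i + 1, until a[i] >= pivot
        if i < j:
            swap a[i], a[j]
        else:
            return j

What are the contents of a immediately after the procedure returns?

[3,3,3,5,6,4,3,5,4,4,5]

pivot = a[0] = 3; i = -1, j = 11
j→6 (a[6]=3≤3), i→0 (a[0]=3≥3); i<j, swap → [3,4,6,5,3,3,3,5,4,4,5]
j→5 (a[5]=3≤3), i→1 (a[1]=4≥3); i<j, swap → [3,3,6,5,3,4,3,5,4,4,5]
j→4 (a[4]=3≤3), i→2 (a[2]=6≥3); i<j, swap → [3,3,3,5,6,4,3,5,4,4,5]
j→2, i→3; i≥j, return j=2. a = [3,3,3,5,6,4,3,5,4,4,5]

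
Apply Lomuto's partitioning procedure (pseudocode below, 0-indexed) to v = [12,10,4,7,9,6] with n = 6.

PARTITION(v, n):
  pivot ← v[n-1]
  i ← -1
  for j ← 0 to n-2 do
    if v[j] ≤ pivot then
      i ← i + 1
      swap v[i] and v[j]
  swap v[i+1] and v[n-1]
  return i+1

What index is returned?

1

pivot = v[5] = 6; i = -1
j=0: v[0]=12 > 6 → no swap
j=1: v[1]=10 > 6 → no swap
j=2: v[2]=4 ≤ 6 → i=0, swap v[0],v[2] → [4,10,12,7,9,6]
j=3: v[3]=7 > 6 → no swap
j=4: v[4]=9 > 6 → no swap
final swap v[1],v[5] → [4,6,12,7,9,10]; return 1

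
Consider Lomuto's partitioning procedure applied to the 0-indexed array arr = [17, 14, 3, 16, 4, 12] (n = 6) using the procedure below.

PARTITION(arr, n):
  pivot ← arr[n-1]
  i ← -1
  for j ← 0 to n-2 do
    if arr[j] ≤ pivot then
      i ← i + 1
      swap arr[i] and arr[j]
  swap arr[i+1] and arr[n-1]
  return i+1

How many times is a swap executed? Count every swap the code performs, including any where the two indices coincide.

pivot = arr[5] = 12; i = -1
j=0: arr[0]=17 > 12 → no swap
j=1: arr[1]=14 > 12 → no swap
j=2: arr[2]=3 ≤ 12 → i=0, swap arr[0],arr[2] → [3, 14, 17, 16, 4, 12]
j=3: arr[3]=16 > 12 → no swap
j=4: arr[4]=4 ≤ 12 → i=1, swap arr[1],arr[4] → [3, 4, 17, 16, 14, 12]
final swap arr[2],arr[5] → [3, 4, 12, 16, 14, 17]; return 2

3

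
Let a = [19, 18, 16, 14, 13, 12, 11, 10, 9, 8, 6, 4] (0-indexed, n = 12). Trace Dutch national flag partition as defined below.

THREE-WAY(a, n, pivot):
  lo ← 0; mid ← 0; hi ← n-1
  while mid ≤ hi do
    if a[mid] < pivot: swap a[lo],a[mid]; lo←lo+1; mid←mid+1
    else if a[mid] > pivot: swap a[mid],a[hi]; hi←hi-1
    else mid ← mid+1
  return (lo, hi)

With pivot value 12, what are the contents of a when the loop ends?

lo=0 mid=0 hi=11
19>12: swap(0,11), hi=10 ⇒ [4, 18, 16, 14, 13, 12, 11, 10, 9, 8, 6, 19]
4<12: swap(0,0), lo=1 mid=1 ⇒ [4, 18, 16, 14, 13, 12, 11, 10, 9, 8, 6, 19]
18>12: swap(1,10), hi=9 ⇒ [4, 6, 16, 14, 13, 12, 11, 10, 9, 8, 18, 19]
6<12: swap(1,1), lo=2 mid=2 ⇒ [4, 6, 16, 14, 13, 12, 11, 10, 9, 8, 18, 19]
16>12: swap(2,9), hi=8 ⇒ [4, 6, 8, 14, 13, 12, 11, 10, 9, 16, 18, 19]
8<12: swap(2,2), lo=3 mid=3 ⇒ [4, 6, 8, 14, 13, 12, 11, 10, 9, 16, 18, 19]
14>12: swap(3,8), hi=7 ⇒ [4, 6, 8, 9, 13, 12, 11, 10, 14, 16, 18, 19]
9<12: swap(3,3), lo=4 mid=4 ⇒ [4, 6, 8, 9, 13, 12, 11, 10, 14, 16, 18, 19]
13>12: swap(4,7), hi=6 ⇒ [4, 6, 8, 9, 10, 12, 11, 13, 14, 16, 18, 19]
10<12: swap(4,4), lo=5 mid=5 ⇒ [4, 6, 8, 9, 10, 12, 11, 13, 14, 16, 18, 19]
12=12: mid=6
11<12: swap(5,6), lo=6 mid=7 ⇒ [4, 6, 8, 9, 10, 11, 12, 13, 14, 16, 18, 19]
done. lo=6 hi=6; a=[4, 6, 8, 9, 10, 11, 12, 13, 14, 16, 18, 19]

[4, 6, 8, 9, 10, 11, 12, 13, 14, 16, 18, 19]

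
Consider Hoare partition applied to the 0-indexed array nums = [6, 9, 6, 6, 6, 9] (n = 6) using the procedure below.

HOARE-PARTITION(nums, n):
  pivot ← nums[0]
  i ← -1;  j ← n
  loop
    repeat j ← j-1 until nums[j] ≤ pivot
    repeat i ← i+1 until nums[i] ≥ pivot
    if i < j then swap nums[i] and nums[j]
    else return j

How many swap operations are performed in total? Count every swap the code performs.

2

pivot=6
j stops at 4 (6), i stops at 0 (6); swap ⇒ [6, 9, 6, 6, 6, 9]
j stops at 3 (6), i stops at 1 (9); swap ⇒ [6, 6, 6, 9, 6, 9]
j stops at 2, i stops at 2; i≥j ⇒ return 2. nums=[6, 6, 6, 9, 6, 9]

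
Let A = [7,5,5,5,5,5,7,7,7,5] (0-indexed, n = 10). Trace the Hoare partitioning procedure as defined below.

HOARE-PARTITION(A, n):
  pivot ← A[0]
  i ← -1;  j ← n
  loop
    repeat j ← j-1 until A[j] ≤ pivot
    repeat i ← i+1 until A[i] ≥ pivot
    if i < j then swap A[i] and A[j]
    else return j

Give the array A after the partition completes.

[5,5,5,5,5,5,7,7,7,7]

pivot = A[0] = 7; i = -1, j = 10
j→9 (A[9]=5≤7), i→0 (A[0]=7≥7); i<j, swap → [5,5,5,5,5,5,7,7,7,7]
j→8 (A[8]=7≤7), i→6 (A[6]=7≥7); i<j, swap → [5,5,5,5,5,5,7,7,7,7]
j→7, i→7; i≥j, return j=7. A = [5,5,5,5,5,5,7,7,7,7]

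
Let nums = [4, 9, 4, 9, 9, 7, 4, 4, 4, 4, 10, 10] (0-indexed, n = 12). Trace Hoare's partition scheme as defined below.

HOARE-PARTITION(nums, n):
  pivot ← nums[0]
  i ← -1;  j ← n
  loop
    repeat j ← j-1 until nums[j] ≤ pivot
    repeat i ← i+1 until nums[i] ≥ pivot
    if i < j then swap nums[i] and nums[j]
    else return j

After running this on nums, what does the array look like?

[4, 4, 4, 4, 9, 7, 9, 4, 9, 4, 10, 10]

pivot = nums[0] = 4; i = -1, j = 12
j→9 (nums[9]=4≤4), i→0 (nums[0]=4≥4); i<j, swap → [4, 9, 4, 9, 9, 7, 4, 4, 4, 4, 10, 10]
j→8 (nums[8]=4≤4), i→1 (nums[1]=9≥4); i<j, swap → [4, 4, 4, 9, 9, 7, 4, 4, 9, 4, 10, 10]
j→7 (nums[7]=4≤4), i→2 (nums[2]=4≥4); i<j, swap → [4, 4, 4, 9, 9, 7, 4, 4, 9, 4, 10, 10]
j→6 (nums[6]=4≤4), i→3 (nums[3]=9≥4); i<j, swap → [4, 4, 4, 4, 9, 7, 9, 4, 9, 4, 10, 10]
j→3, i→4; i≥j, return j=3. nums = [4, 4, 4, 4, 9, 7, 9, 4, 9, 4, 10, 10]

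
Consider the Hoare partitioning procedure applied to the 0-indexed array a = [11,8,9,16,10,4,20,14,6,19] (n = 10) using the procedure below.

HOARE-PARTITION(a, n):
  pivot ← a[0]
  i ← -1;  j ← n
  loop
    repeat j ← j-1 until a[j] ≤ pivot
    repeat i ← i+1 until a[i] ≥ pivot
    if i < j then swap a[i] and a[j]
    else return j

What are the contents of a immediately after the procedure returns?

pivot=11
j stops at 8 (6), i stops at 0 (11); swap ⇒ [6,8,9,16,10,4,20,14,11,19]
j stops at 5 (4), i stops at 3 (16); swap ⇒ [6,8,9,4,10,16,20,14,11,19]
j stops at 4, i stops at 5; i≥j ⇒ return 4. a=[6,8,9,4,10,16,20,14,11,19]

[6,8,9,4,10,16,20,14,11,19]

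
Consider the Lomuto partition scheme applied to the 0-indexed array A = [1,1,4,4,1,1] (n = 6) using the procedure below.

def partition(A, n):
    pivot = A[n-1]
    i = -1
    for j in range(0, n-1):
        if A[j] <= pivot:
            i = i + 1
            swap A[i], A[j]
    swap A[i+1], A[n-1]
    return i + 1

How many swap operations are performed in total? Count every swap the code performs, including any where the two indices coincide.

pivot=1, i=-1
j=0: 1≤1, i=0, swap(0,0) ⇒ [1,1,4,4,1,1]
j=1: 1≤1, i=1, swap(1,1) ⇒ [1,1,4,4,1,1]
j=2: 4>1, skip
j=3: 4>1, skip
j=4: 1≤1, i=2, swap(2,4) ⇒ [1,1,1,4,4,1]
swap(3,5) ⇒ [1,1,1,1,4,4]; return 3

4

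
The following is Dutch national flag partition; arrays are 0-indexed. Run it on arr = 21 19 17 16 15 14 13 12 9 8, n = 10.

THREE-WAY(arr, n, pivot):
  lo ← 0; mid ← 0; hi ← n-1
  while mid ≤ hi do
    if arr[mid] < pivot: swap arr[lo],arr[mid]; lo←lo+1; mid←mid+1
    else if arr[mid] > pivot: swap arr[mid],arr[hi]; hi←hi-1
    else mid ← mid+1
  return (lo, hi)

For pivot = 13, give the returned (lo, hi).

(3, 3)

pivot = 13; lo=0, mid=0, hi=9
arr[mid]=21>13: swap arr[0],arr[9]; hi=8 → 8 19 17 16 15 14 13 12 9 21
arr[mid]=8<13: swap arr[0],arr[0]; lo=1,mid=1 → 8 19 17 16 15 14 13 12 9 21
arr[mid]=19>13: swap arr[1],arr[8]; hi=7 → 8 9 17 16 15 14 13 12 19 21
arr[mid]=9<13: swap arr[1],arr[1]; lo=2,mid=2 → 8 9 17 16 15 14 13 12 19 21
arr[mid]=17>13: swap arr[2],arr[7]; hi=6 → 8 9 12 16 15 14 13 17 19 21
arr[mid]=12<13: swap arr[2],arr[2]; lo=3,mid=3 → 8 9 12 16 15 14 13 17 19 21
arr[mid]=16>13: swap arr[3],arr[6]; hi=5 → 8 9 12 13 15 14 16 17 19 21
arr[mid]=13=13: mid=4
arr[mid]=15>13: swap arr[4],arr[5]; hi=4 → 8 9 12 13 14 15 16 17 19 21
arr[mid]=14>13: swap arr[4],arr[4]; hi=3 → 8 9 12 13 14 15 16 17 19 21
end: lo=3, hi=3; arr = 8 9 12 13 14 15 16 17 19 21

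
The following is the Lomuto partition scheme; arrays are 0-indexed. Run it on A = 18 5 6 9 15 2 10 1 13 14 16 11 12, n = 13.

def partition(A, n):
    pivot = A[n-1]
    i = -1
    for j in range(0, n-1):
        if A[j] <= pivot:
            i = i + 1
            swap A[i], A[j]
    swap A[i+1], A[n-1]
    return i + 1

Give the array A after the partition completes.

5 6 9 2 10 1 11 12 13 14 16 15 18

pivot=12, i=-1
j=0: 18>12, skip
j=1: 5≤12, i=0, swap(0,1) ⇒ 5 18 6 9 15 2 10 1 13 14 16 11 12
j=2: 6≤12, i=1, swap(1,2) ⇒ 5 6 18 9 15 2 10 1 13 14 16 11 12
j=3: 9≤12, i=2, swap(2,3) ⇒ 5 6 9 18 15 2 10 1 13 14 16 11 12
j=4: 15>12, skip
j=5: 2≤12, i=3, swap(3,5) ⇒ 5 6 9 2 15 18 10 1 13 14 16 11 12
j=6: 10≤12, i=4, swap(4,6) ⇒ 5 6 9 2 10 18 15 1 13 14 16 11 12
j=7: 1≤12, i=5, swap(5,7) ⇒ 5 6 9 2 10 1 15 18 13 14 16 11 12
j=8: 13>12, skip
j=9: 14>12, skip
j=10: 16>12, skip
j=11: 11≤12, i=6, swap(6,11) ⇒ 5 6 9 2 10 1 11 18 13 14 16 15 12
swap(7,12) ⇒ 5 6 9 2 10 1 11 12 13 14 16 15 18; return 7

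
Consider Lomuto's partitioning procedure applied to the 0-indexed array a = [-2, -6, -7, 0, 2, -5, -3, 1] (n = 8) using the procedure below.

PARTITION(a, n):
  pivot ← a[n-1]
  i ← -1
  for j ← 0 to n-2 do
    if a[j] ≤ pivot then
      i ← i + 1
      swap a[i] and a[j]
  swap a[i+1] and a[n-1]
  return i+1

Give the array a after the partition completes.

[-2, -6, -7, 0, -5, -3, 1, 2]

pivot = a[7] = 1; i = -1
j=0: a[0]=-2 ≤ 1 → i=0, swap a[0],a[0] (no change) → [-2, -6, -7, 0, 2, -5, -3, 1]
j=1: a[1]=-6 ≤ 1 → i=1, swap a[1],a[1] (no change) → [-2, -6, -7, 0, 2, -5, -3, 1]
j=2: a[2]=-7 ≤ 1 → i=2, swap a[2],a[2] (no change) → [-2, -6, -7, 0, 2, -5, -3, 1]
j=3: a[3]=0 ≤ 1 → i=3, swap a[3],a[3] (no change) → [-2, -6, -7, 0, 2, -5, -3, 1]
j=4: a[4]=2 > 1 → no swap
j=5: a[5]=-5 ≤ 1 → i=4, swap a[4],a[5] → [-2, -6, -7, 0, -5, 2, -3, 1]
j=6: a[6]=-3 ≤ 1 → i=5, swap a[5],a[6] → [-2, -6, -7, 0, -5, -3, 2, 1]
final swap a[6],a[7] → [-2, -6, -7, 0, -5, -3, 1, 2]; return 6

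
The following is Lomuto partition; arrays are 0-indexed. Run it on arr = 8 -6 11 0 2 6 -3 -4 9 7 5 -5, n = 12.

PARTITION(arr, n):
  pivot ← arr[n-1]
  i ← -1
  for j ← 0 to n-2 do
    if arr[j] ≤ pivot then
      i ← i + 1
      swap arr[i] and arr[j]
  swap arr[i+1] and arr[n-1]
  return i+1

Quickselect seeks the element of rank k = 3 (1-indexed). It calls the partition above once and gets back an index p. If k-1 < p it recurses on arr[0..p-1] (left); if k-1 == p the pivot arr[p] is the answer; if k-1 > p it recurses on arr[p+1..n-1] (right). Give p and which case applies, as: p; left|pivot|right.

1; right

pivot=-5, i=-1
j=0: 8>-5, skip
j=1: -6≤-5, i=0, swap(0,1) ⇒ -6 8 11 0 2 6 -3 -4 9 7 5 -5
j=2: 11>-5, skip
j=3: 0>-5, skip
j=4: 2>-5, skip
j=5: 6>-5, skip
j=6: -3>-5, skip
j=7: -4>-5, skip
j=8: 9>-5, skip
j=9: 7>-5, skip
j=10: 5>-5, skip
swap(1,11) ⇒ -6 -5 11 0 2 6 -3 -4 9 7 5 8; return 1
p = 1; k-1 = 2 > 1 ⇒ right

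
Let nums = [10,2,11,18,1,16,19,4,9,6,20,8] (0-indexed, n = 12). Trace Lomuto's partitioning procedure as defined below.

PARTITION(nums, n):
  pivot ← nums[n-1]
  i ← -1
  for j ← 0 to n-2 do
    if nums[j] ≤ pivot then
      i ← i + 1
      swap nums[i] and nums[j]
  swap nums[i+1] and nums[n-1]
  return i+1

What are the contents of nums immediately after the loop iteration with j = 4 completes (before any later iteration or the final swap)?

pivot=8, i=-1
j=0: 10>8, skip
j=1: 2≤8, i=0, swap(0,1) ⇒ [2,10,11,18,1,16,19,4,9,6,20,8]
j=2: 11>8, skip
j=3: 18>8, skip
j=4: 1≤8, i=1, swap(1,4) ⇒ [2,1,11,18,10,16,19,4,9,6,20,8]
(after j=4) nums = [2,1,11,18,10,16,19,4,9,6,20,8]

[2,1,11,18,10,16,19,4,9,6,20,8]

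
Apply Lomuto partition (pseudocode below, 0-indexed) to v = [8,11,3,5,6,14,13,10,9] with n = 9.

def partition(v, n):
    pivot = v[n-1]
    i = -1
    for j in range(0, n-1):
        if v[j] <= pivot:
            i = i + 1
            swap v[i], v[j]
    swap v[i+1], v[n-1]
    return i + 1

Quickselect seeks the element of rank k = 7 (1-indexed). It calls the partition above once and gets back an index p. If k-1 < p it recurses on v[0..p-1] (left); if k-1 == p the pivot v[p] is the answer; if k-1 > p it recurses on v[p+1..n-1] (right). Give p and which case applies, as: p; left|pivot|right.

pivot = v[8] = 9; i = -1
j=0: v[0]=8 ≤ 9 → i=0, swap v[0],v[0] (no change) → [8,11,3,5,6,14,13,10,9]
j=1: v[1]=11 > 9 → no swap
j=2: v[2]=3 ≤ 9 → i=1, swap v[1],v[2] → [8,3,11,5,6,14,13,10,9]
j=3: v[3]=5 ≤ 9 → i=2, swap v[2],v[3] → [8,3,5,11,6,14,13,10,9]
j=4: v[4]=6 ≤ 9 → i=3, swap v[3],v[4] → [8,3,5,6,11,14,13,10,9]
j=5: v[5]=14 > 9 → no swap
j=6: v[6]=13 > 9 → no swap
j=7: v[7]=10 > 9 → no swap
final swap v[4],v[8] → [8,3,5,6,9,14,13,10,11]; return 4
p = 4; k-1 = 6 > 4 ⇒ right

4; right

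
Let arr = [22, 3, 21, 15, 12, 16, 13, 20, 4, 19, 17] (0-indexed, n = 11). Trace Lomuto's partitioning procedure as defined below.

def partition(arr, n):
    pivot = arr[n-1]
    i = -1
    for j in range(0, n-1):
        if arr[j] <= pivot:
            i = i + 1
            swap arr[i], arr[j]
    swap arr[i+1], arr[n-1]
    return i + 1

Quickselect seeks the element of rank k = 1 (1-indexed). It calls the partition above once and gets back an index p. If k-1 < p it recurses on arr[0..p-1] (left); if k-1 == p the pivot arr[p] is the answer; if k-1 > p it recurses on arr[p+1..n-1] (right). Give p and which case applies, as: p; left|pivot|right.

6; left

pivot=17, i=-1
j=0: 22>17, skip
j=1: 3≤17, i=0, swap(0,1) ⇒ [3, 22, 21, 15, 12, 16, 13, 20, 4, 19, 17]
j=2: 21>17, skip
j=3: 15≤17, i=1, swap(1,3) ⇒ [3, 15, 21, 22, 12, 16, 13, 20, 4, 19, 17]
j=4: 12≤17, i=2, swap(2,4) ⇒ [3, 15, 12, 22, 21, 16, 13, 20, 4, 19, 17]
j=5: 16≤17, i=3, swap(3,5) ⇒ [3, 15, 12, 16, 21, 22, 13, 20, 4, 19, 17]
j=6: 13≤17, i=4, swap(4,6) ⇒ [3, 15, 12, 16, 13, 22, 21, 20, 4, 19, 17]
j=7: 20>17, skip
j=8: 4≤17, i=5, swap(5,8) ⇒ [3, 15, 12, 16, 13, 4, 21, 20, 22, 19, 17]
j=9: 19>17, skip
swap(6,10) ⇒ [3, 15, 12, 16, 13, 4, 17, 20, 22, 19, 21]; return 6
p = 6; k-1 = 0 < 6 ⇒ left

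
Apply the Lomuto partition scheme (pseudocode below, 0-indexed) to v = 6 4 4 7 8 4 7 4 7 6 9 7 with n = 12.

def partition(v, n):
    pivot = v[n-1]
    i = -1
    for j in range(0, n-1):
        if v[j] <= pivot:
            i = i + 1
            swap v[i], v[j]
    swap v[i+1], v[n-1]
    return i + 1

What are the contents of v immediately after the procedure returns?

pivot = v[11] = 7; i = -1
j=0: v[0]=6 ≤ 7 → i=0, swap v[0],v[0] (no change) → 6 4 4 7 8 4 7 4 7 6 9 7
j=1: v[1]=4 ≤ 7 → i=1, swap v[1],v[1] (no change) → 6 4 4 7 8 4 7 4 7 6 9 7
j=2: v[2]=4 ≤ 7 → i=2, swap v[2],v[2] (no change) → 6 4 4 7 8 4 7 4 7 6 9 7
j=3: v[3]=7 ≤ 7 → i=3, swap v[3],v[3] (no change) → 6 4 4 7 8 4 7 4 7 6 9 7
j=4: v[4]=8 > 7 → no swap
j=5: v[5]=4 ≤ 7 → i=4, swap v[4],v[5] → 6 4 4 7 4 8 7 4 7 6 9 7
j=6: v[6]=7 ≤ 7 → i=5, swap v[5],v[6] → 6 4 4 7 4 7 8 4 7 6 9 7
j=7: v[7]=4 ≤ 7 → i=6, swap v[6],v[7] → 6 4 4 7 4 7 4 8 7 6 9 7
j=8: v[8]=7 ≤ 7 → i=7, swap v[7],v[8] → 6 4 4 7 4 7 4 7 8 6 9 7
j=9: v[9]=6 ≤ 7 → i=8, swap v[8],v[9] → 6 4 4 7 4 7 4 7 6 8 9 7
j=10: v[10]=9 > 7 → no swap
final swap v[9],v[11] → 6 4 4 7 4 7 4 7 6 7 9 8; return 9

6 4 4 7 4 7 4 7 6 7 9 8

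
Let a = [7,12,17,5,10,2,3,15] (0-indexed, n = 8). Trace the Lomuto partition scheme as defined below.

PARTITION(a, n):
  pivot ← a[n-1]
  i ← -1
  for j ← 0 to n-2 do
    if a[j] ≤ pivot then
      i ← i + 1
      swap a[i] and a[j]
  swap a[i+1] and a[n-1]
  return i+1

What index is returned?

pivot = a[7] = 15; i = -1
j=0: a[0]=7 ≤ 15 → i=0, swap a[0],a[0] (no change) → [7,12,17,5,10,2,3,15]
j=1: a[1]=12 ≤ 15 → i=1, swap a[1],a[1] (no change) → [7,12,17,5,10,2,3,15]
j=2: a[2]=17 > 15 → no swap
j=3: a[3]=5 ≤ 15 → i=2, swap a[2],a[3] → [7,12,5,17,10,2,3,15]
j=4: a[4]=10 ≤ 15 → i=3, swap a[3],a[4] → [7,12,5,10,17,2,3,15]
j=5: a[5]=2 ≤ 15 → i=4, swap a[4],a[5] → [7,12,5,10,2,17,3,15]
j=6: a[6]=3 ≤ 15 → i=5, swap a[5],a[6] → [7,12,5,10,2,3,17,15]
final swap a[6],a[7] → [7,12,5,10,2,3,15,17]; return 6

6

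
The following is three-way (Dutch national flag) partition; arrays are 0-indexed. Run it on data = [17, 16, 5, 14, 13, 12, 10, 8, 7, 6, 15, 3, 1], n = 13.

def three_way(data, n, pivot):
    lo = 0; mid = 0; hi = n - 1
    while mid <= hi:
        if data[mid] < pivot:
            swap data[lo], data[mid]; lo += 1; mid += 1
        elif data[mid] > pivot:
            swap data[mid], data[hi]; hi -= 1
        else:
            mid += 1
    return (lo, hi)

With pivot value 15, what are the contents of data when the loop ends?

pivot = 15; lo=0, mid=0, hi=12
data[mid]=17>15: swap data[0],data[12]; hi=11 → [1, 16, 5, 14, 13, 12, 10, 8, 7, 6, 15, 3, 17]
data[mid]=1<15: swap data[0],data[0]; lo=1,mid=1 → [1, 16, 5, 14, 13, 12, 10, 8, 7, 6, 15, 3, 17]
data[mid]=16>15: swap data[1],data[11]; hi=10 → [1, 3, 5, 14, 13, 12, 10, 8, 7, 6, 15, 16, 17]
data[mid]=3<15: swap data[1],data[1]; lo=2,mid=2 → [1, 3, 5, 14, 13, 12, 10, 8, 7, 6, 15, 16, 17]
data[mid]=5<15: swap data[2],data[2]; lo=3,mid=3 → [1, 3, 5, 14, 13, 12, 10, 8, 7, 6, 15, 16, 17]
data[mid]=14<15: swap data[3],data[3]; lo=4,mid=4 → [1, 3, 5, 14, 13, 12, 10, 8, 7, 6, 15, 16, 17]
data[mid]=13<15: swap data[4],data[4]; lo=5,mid=5 → [1, 3, 5, 14, 13, 12, 10, 8, 7, 6, 15, 16, 17]
data[mid]=12<15: swap data[5],data[5]; lo=6,mid=6 → [1, 3, 5, 14, 13, 12, 10, 8, 7, 6, 15, 16, 17]
data[mid]=10<15: swap data[6],data[6]; lo=7,mid=7 → [1, 3, 5, 14, 13, 12, 10, 8, 7, 6, 15, 16, 17]
data[mid]=8<15: swap data[7],data[7]; lo=8,mid=8 → [1, 3, 5, 14, 13, 12, 10, 8, 7, 6, 15, 16, 17]
data[mid]=7<15: swap data[8],data[8]; lo=9,mid=9 → [1, 3, 5, 14, 13, 12, 10, 8, 7, 6, 15, 16, 17]
data[mid]=6<15: swap data[9],data[9]; lo=10,mid=10 → [1, 3, 5, 14, 13, 12, 10, 8, 7, 6, 15, 16, 17]
data[mid]=15=15: mid=11
end: lo=10, hi=10; data = [1, 3, 5, 14, 13, 12, 10, 8, 7, 6, 15, 16, 17]

[1, 3, 5, 14, 13, 12, 10, 8, 7, 6, 15, 16, 17]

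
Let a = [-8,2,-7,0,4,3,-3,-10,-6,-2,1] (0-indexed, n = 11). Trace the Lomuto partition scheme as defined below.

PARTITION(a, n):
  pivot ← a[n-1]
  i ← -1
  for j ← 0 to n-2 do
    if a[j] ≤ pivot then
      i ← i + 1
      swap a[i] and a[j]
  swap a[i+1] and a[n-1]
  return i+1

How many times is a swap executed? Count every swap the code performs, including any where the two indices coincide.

pivot = a[10] = 1; i = -1
j=0: a[0]=-8 ≤ 1 → i=0, swap a[0],a[0] (no change) → [-8,2,-7,0,4,3,-3,-10,-6,-2,1]
j=1: a[1]=2 > 1 → no swap
j=2: a[2]=-7 ≤ 1 → i=1, swap a[1],a[2] → [-8,-7,2,0,4,3,-3,-10,-6,-2,1]
j=3: a[3]=0 ≤ 1 → i=2, swap a[2],a[3] → [-8,-7,0,2,4,3,-3,-10,-6,-2,1]
j=4: a[4]=4 > 1 → no swap
j=5: a[5]=3 > 1 → no swap
j=6: a[6]=-3 ≤ 1 → i=3, swap a[3],a[6] → [-8,-7,0,-3,4,3,2,-10,-6,-2,1]
j=7: a[7]=-10 ≤ 1 → i=4, swap a[4],a[7] → [-8,-7,0,-3,-10,3,2,4,-6,-2,1]
j=8: a[8]=-6 ≤ 1 → i=5, swap a[5],a[8] → [-8,-7,0,-3,-10,-6,2,4,3,-2,1]
j=9: a[9]=-2 ≤ 1 → i=6, swap a[6],a[9] → [-8,-7,0,-3,-10,-6,-2,4,3,2,1]
final swap a[7],a[10] → [-8,-7,0,-3,-10,-6,-2,1,3,2,4]; return 7

8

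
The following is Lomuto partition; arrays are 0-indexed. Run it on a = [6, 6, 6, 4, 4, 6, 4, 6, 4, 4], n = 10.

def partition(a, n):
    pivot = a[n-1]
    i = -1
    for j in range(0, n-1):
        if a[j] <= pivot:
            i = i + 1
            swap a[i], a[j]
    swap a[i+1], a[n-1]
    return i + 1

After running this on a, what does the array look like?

pivot=4, i=-1
j=0: 6>4, skip
j=1: 6>4, skip
j=2: 6>4, skip
j=3: 4≤4, i=0, swap(0,3) ⇒ [4, 6, 6, 6, 4, 6, 4, 6, 4, 4]
j=4: 4≤4, i=1, swap(1,4) ⇒ [4, 4, 6, 6, 6, 6, 4, 6, 4, 4]
j=5: 6>4, skip
j=6: 4≤4, i=2, swap(2,6) ⇒ [4, 4, 4, 6, 6, 6, 6, 6, 4, 4]
j=7: 6>4, skip
j=8: 4≤4, i=3, swap(3,8) ⇒ [4, 4, 4, 4, 6, 6, 6, 6, 6, 4]
swap(4,9) ⇒ [4, 4, 4, 4, 4, 6, 6, 6, 6, 6]; return 4

[4, 4, 4, 4, 4, 6, 6, 6, 6, 6]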